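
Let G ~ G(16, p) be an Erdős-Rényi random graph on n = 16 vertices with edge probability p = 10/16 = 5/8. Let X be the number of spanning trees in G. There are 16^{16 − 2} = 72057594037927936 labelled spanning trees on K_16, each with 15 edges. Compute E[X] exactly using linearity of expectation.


K_16 has 16^{16 − 2} = 72057594037927936 labelled spanning trees.
For each such spanning tree H, let X_H = 1 if all 15 edges of H are present in G. Then P[X_H = 1] = p^{15} = (5/8)^{15} = 30517578125/35184372088832.
Summing the indicators: E[X] = Σ_H E[X_H] = 72057594037927936 · p^{15} = 72057594037927936 · 30517578125/35184372088832 = 62500000000000.
Numerically: E[X] ≈ 6.25e+13.

E[X] = 72057594037927936 · (5/8)^{15} = 62500000000000 ≈ 6.25e+13.


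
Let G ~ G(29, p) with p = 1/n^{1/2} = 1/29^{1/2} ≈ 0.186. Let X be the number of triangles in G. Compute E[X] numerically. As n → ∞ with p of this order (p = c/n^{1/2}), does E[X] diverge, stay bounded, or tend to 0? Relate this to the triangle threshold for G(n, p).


Number of potential triangles: C(29, 3) = 3654.
Each occurs with probability p³ ≈ (0.186)³ ≈ 6.40329e-03.
By linearity: E[X] = C(29, 3)·p³ ≈ 3654 · 6.40329e-03 ≈ 23.398.
Since α = 1/2 < 1, p = c/n^{1/2} ≫ 1/n is above the triangle threshold p ~ 1/n. Asymptotically E[X] ~ (c³/6)·n^{3(1−α)} = (1³/6)·n^{1.5} → ∞; triangles are abundant w.h.p.

E[X] ≈ 23.398; in regime p = Θ(1/n^{1/2}) E[X] diverges (above the triangle threshold p ~ 1/n).


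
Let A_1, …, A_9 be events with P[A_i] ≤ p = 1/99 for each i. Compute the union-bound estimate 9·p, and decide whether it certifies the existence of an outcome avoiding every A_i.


Union bound: P[∪_{i=1}^{9} A_i] ≤ Σ_i P[A_i] ≤ 9·p = 9·(1/99) = 1/11.
Numerically: 1/11 ≈ 0.091.
Is 1/11 < 1? YES.
Since P[∪ A_i] ≤ 1/11 < 1, the complement has P[∩ A_i^c] ≥ 1 − 1/11 = 10/11 > 0, so some outcome avoids every A_i.

9·p = 1/11 ≈ 0.091; existence CERTIFIED by the union bound.


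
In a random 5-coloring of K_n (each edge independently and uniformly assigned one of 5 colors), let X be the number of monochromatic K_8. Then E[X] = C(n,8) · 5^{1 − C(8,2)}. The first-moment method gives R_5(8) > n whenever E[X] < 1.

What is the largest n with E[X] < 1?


We need C(n, 8) · 5^{1 − 28} < 1, i.e. C(n, 8) < 5^{28 − 1} = 7450580596923828125.
Check values of n near the boundary:
  n = 857: C(857, 8) = 6983854138365964575; 6983854138365964575 < 7450580596923828125? YES
  n = 858: C(858, 8) = 7049584530256467771; 7049584530256467771 < 7450580596923828125? YES
  n = 859: C(859, 8) = 7115855595170747139; 7115855595170747139 < 7450580596923828125? YES
  n = 860: C(860, 8) = 7182671140665308145; 7182671140665308145 < 7450580596923828125? YES
  n = 861: C(861, 8) = 7250034996615275865; 7250034996615275865 < 7450580596923828125? YES
  n = 862: C(862, 8) = 7317951015318931845; 7317951015318931845 < 7450580596923828125? YES
  n = 863: C(863, 8) = 7386423071602617757; 7386423071602617757 < 7450580596923828125? YES
  n = 864: C(864, 8) = 7455455062926006708; 7455455062926006708 < 7450580596923828125? NO
  n = 865: C(865, 8) = 7525050909487743060; 7525050909487743060 < 7450580596923828125? NO
The largest n with C(n, 8) < 7450580596923828125 is n = 863 (where E[X] = 7386423071602617757/7450580596923828125 ≈ 0.9913889). Hence R_5(8) > 863, i.e. R_5(8) ≥ 864.

Largest n = 863; hence R_5(8) > 863.


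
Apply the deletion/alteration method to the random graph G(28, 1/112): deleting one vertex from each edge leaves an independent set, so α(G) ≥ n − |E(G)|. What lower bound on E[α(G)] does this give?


E[|E(G)|] = C(28, 2)·p = 378 · (1/112) = 27/8.
E[α(G)] ≥ n − E[|E(G)|] = 28 − 27/8 = 197/8.
Numerically: ≈ 24.6250.
(This is only a lower bound; the true E[α(G)] may be larger.)

E[α(G)] ≥ 197/8 ≈ 24.6250.


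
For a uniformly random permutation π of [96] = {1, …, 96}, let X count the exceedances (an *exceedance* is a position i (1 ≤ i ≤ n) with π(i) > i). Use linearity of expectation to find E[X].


Write X = Σ_{i=1}^{96} X_i, where X_i = 1_{π(i) > i}.
For each fixed i, π(i) is uniform over {1, …, 96} (marginal of a uniform permutation), so P[π(i) > i] = (n − i)/n. Summing: Σ_{i=1}^{96} (n − i)/n = (0 + 1 + … + 95)/96 = 96(96 − 1)/(2·96) = (96 − 1)/2.
Hence E[X] = Σ_{i=1}^{96} (96 − i)/96 = 95/2 ≈ 47.50000.

E[X] = 95/2 = 47.50000.


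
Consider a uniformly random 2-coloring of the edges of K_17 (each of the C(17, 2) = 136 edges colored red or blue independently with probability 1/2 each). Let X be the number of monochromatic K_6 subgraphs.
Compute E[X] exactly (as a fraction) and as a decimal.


Let X = Σ_S X_S over the C(17, 6) = 12376 subsets S of size 6, where X_S = 1 if the K_6 on S is monochromatic.
For a fixed S, the K_6 on S has C(6, 2) = 15 edges. P[all 15 edges red] = (1/2)^15, and likewise for blue, so P[monochromatic] = 2·(1/2)^15 = 2^{1 − 15} = 1/16384.
Summing: E[X] = C(17, 6) · 2^{1 − 15} = 12376 · 1/16384 = 1547/2048.
Numerically: E[X] ≈ 0.755371.

E[X] = C(17,6)·2^(1−C(6,2)) = 1547/2048 ≈ 0.755371.


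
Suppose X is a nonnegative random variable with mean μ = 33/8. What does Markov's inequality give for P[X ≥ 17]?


μ = E[X] = 33/8, a = 17.
Markov: P[X ≥ 17] ≤ μ/a = (33/8)/17 = 33/136.
Numerically: ≈ 0.243.
(Since a = 17 > μ = 4.125, the bound 33/136 is < 1 and informative.)

P[X ≥ 17] ≤ 33/136 ≈ 0.243.


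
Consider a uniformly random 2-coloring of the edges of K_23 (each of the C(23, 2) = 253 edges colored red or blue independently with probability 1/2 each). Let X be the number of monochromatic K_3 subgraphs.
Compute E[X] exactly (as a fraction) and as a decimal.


Let X = Σ_S X_S over the C(23, 3) = 1771 subsets S of size 3, where X_S = 1 if the K_3 on S is monochromatic.
For a fixed S, the K_3 on S has C(3, 2) = 3 edges. P[all 3 edges red] = (1/2)^3, and likewise for blue, so P[monochromatic] = 2·(1/2)^3 = 2^{1 − 3} = 1/4.
Summing: E[X] = C(23, 3) · 2^{1 − 3} = 1771 · 1/4 = 1771/4.
Numerically: E[X] ≈ 442.750000.

E[X] = C(23,3)·2^(1−C(3,2)) = 1771/4 ≈ 442.750000.


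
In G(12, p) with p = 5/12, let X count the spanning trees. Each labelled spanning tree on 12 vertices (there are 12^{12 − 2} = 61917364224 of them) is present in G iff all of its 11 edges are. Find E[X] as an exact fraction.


K_12 has 12^{12 − 2} = 61917364224 labelled spanning trees.
For each such spanning tree H, let X_H = 1 if all 11 edges of H are present in G. Then P[X_H = 1] = p^{11} = (5/12)^{11} = 48828125/743008370688.
Summing the indicators: E[X] = Σ_H E[X_H] = 61917364224 · p^{11} = 61917364224 · 48828125/743008370688 = 48828125/12.
Numerically: E[X] ≈ 4.069e+06.

E[X] = 61917364224 · (5/12)^{11} = 48828125/12 ≈ 4.069e+06.


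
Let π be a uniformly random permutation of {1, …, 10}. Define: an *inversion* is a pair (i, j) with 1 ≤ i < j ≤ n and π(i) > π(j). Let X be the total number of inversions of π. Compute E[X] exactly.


Write X = Σ X_I over the C(10, 2) = 45 pairs i < j, with X_I the indicator of one inversion.
There are 45 indicators.
For each fixed pair i < j, the values π(i) and π(j) are two distinct elements of {1, …, 10} in uniformly random order; by symmetry P[π(i) > π(j)] = 1/2.
By linearity: E[X] = 45 · (1/2) = C(10, 2) · (1/2) = 45/2 = 45/2 ≈ 22.500000.

E[X] = 45/2 = 22.500000.


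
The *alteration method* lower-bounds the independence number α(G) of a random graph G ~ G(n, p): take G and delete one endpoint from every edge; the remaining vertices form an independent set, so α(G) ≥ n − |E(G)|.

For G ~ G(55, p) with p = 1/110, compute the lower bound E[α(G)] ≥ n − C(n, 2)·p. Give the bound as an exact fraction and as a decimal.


E[|E(G)|] = C(55, 2)·p = 1485 · (1/110) = 27/2.
E[α(G)] ≥ n − E[|E(G)|] = 55 − 27/2 = 83/2.
Numerically: ≈ 41.50000.
(This is only a lower bound; the true E[α(G)] may be larger.)

E[α(G)] ≥ 83/2 ≈ 41.50000.


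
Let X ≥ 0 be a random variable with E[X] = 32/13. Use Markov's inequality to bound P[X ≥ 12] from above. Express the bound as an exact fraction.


μ = E[X] = 32/13, a = 12.
Markov: P[X ≥ 12] ≤ μ/a = (32/13)/12 = 8/39.
Numerically: ≈ 0.20513.
(Since a = 12 > μ = 2.46154, the bound 8/39 is < 1 and informative.)

P[X ≥ 12] ≤ 8/39 ≈ 0.20513.


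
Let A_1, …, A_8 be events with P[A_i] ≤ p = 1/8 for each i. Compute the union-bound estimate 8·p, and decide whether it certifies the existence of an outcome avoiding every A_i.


Union bound: P[∪_{i=1}^{8} A_i] ≤ Σ_i P[A_i] ≤ 8·p = 8·(1/8) = 1.
Numerically: 1 ≈ 1.0000.
Is 1 < 1? NO.
Since the bound 1 is ≥ 1, the union bound is uninformative here; it does NOT by itself certify existence.

8·p = 1 ≈ 1.0000; existence NOT certified by the union bound.


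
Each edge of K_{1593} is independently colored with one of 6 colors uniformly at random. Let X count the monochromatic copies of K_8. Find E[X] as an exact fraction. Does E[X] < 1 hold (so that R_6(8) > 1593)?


E[X] = C(1593, 8) · 6^{1 − 28} = 1010555394551193970323 · 6^{−27} = 1010555394551193970323/1023490369077469249536.
As a reduced fraction: E[X] = 37427977575970147049/37907050706572935168 ≈ 0.9873619.
Is E[X] < 1? YES.
Since E[X] < 1, there exists a 6-coloring of K_{1593} with no monochromatic K_8; hence R_6(8) > 1593.

E[X] = 37427977575970147049/37907050706572935168 ≈ 0.9873619; E[X] < 1, so R_6(8) > 1593.


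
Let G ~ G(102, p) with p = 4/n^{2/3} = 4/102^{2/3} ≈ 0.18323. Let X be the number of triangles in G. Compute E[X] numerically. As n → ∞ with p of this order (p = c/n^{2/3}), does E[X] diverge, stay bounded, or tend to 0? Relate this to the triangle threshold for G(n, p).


Number of potential triangles: C(102, 3) = 171700.
Each occurs with probability p³ ≈ (0.18323)³ ≈ 6.1514802e-03.
By linearity: E[X] = C(102, 3)·p³ ≈ 171700 · 6.1514802e-03 ≈ 1056.20915.
Since α = 2/3 < 1, p = c/n^{2/3} ≫ 1/n is above the triangle threshold p ~ 1/n. Asymptotically E[X] ~ (c³/6)·n^{3(1−α)} = (4³/6)·n^{1} → ∞; triangles are abundant w.h.p.

E[X] ≈ 1056.20915; in regime p = Θ(1/n^{2/3}) E[X] diverges (above the triangle threshold p ~ 1/n).


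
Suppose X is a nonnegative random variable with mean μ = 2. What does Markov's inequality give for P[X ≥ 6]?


μ = E[X] = 2, a = 6.
Markov: P[X ≥ 6] ≤ μ/a = (2)/6 = 1/3.
Numerically: ≈ 0.333.
(Since a = 6 > μ = 2.000, the bound 1/3 is < 1 and informative.)

P[X ≥ 6] ≤ 1/3 ≈ 0.333.


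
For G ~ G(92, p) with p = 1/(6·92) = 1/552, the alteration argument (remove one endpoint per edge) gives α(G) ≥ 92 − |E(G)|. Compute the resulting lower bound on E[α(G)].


E[|E(G)|] = C(92, 2)·p = 4186 · (1/552) = 91/12.
E[α(G)] ≥ n − E[|E(G)|] = 92 − 91/12 = 1013/12.
Numerically: ≈ 84.41667.
(This is only a lower bound; the true E[α(G)] may be larger.)

E[α(G)] ≥ 1013/12 ≈ 84.41667.


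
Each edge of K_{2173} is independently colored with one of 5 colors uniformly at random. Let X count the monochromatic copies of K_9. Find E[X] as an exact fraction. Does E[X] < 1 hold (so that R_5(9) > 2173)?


E[X] = C(2173, 9) · 5^{1 − 36} = 2927993888115921319674265 · 5^{−35} = 2927993888115921319674265/2910383045673370361328125.
As a reduced fraction: E[X] = 585598777623184263934853/582076609134674072265625 ≈ 1.006.
Is E[X] < 1? NO.
Since E[X] ≥ 1, the first-moment bound is inconclusive at n = 2173; it does NOT by itself certify R_5(9) > 2173.

E[X] = 585598777623184263934853/582076609134674072265625 ≈ 1.006; E[X] ≥ 1; first-moment method inconclusive here.


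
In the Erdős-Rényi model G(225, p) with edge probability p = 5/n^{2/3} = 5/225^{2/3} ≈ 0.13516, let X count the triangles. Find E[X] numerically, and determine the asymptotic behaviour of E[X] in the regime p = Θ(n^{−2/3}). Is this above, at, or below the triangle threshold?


Number of potential triangles: C(225, 3) = 1873200.
Each occurs with probability p³ ≈ (0.13516)³ ≈ 2.46913580e-03.
By linearity: E[X] = C(225, 3)·p³ ≈ 1873200 · 2.46913580e-03 ≈ 4625.185185.
Since α = 2/3 < 1, p = c/n^{2/3} ≫ 1/n is above the triangle threshold p ~ 1/n. Asymptotically E[X] ~ (c³/6)·n^{3(1−α)} = (5³/6)·n^{1} → ∞; triangles are abundant w.h.p.

E[X] ≈ 4625.185185; in regime p = Θ(1/n^{2/3}) E[X] diverges (above the triangle threshold p ~ 1/n).


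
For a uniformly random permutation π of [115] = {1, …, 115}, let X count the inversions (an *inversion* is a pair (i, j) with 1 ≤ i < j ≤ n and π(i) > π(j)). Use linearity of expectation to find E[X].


Write X = Σ X_I over the C(115, 2) = 6555 pairs i < j, with X_I the indicator of one inversion.
There are 6555 indicators.
For each fixed pair i < j, the values π(i) and π(j) are two distinct elements of {1, …, 115} in uniformly random order; by symmetry P[π(i) > π(j)] = 1/2.
By linearity: E[X] = 6555 · (1/2) = C(115, 2) · (1/2) = 6555/2 = 6555/2 ≈ 3277.5000.

E[X] = 6555/2 = 3277.5000.


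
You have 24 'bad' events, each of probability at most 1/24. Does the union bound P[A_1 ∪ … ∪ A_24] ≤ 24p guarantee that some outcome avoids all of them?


Union bound: P[∪_{i=1}^{24} A_i] ≤ Σ_i P[A_i] ≤ 24·p = 24·(1/24) = 1.
Numerically: 1 ≈ 1.0000000.
Is 1 < 1? NO.
Since the bound 1 is ≥ 1, the union bound is uninformative here; it does NOT by itself certify existence.

24·p = 1 ≈ 1.0000000; existence NOT certified by the union bound.


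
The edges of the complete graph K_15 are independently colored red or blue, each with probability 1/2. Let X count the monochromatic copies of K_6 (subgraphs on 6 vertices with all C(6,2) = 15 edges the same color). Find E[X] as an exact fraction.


Let X = Σ_S X_S over the C(15, 6) = 5005 subsets S of size 6, where X_S = 1 if the K_6 on S is monochromatic.
For a fixed S, the K_6 on S has C(6, 2) = 15 edges. P[all 15 edges red] = (1/2)^15, and likewise for blue, so P[monochromatic] = 2·(1/2)^15 = 2^{1 − 15} = 1/16384.
Summing: E[X] = C(15, 6) · 2^{1 − 15} = 5005 · 1/16384 = 5005/16384.
Numerically: E[X] ≈ 0.305481.

E[X] = C(15,6)·2^(1−C(6,2)) = 5005/16384 ≈ 0.305481.


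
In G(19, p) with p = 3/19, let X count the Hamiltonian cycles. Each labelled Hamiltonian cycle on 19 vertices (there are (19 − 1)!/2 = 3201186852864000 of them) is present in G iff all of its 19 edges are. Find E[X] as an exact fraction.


K_19 has (19 − 1)!/2 = 3201186852864000 labelled Hamiltonian cycles.
For each such Hamiltonian cycle H, let X_H = 1 if all 19 edges of H are present in G. Then P[X_H = 1] = p^{19} = (3/19)^{19} = 1162261467/1978419655660313589123979.
By linearity: E[X] = Σ_H E[X_H] = 3201186852864000 · p^{19} = 3201186852864000 · 1162261467/1978419655660313589123979 = 3720616127750825791488000/1978419655660313589123979.
Numerically: E[X] ≈ 1.88.

E[X] = 3201186852864000 · (3/19)^{19} = 3720616127750825791488000/1978419655660313589123979 ≈ 1.88.


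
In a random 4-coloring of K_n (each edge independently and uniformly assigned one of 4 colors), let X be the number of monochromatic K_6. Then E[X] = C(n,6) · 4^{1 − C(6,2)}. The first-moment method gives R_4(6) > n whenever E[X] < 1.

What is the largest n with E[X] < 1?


We need C(n, 6) · 4^{1 − 15} < 1, i.e. C(n, 6) < 4^{15 − 1} = 268435456.
Check values of n near the boundary:
  n = 74: C(74, 6) = 185250786; 185250786 < 268435456? YES
  n = 75: C(75, 6) = 201359550; 201359550 < 268435456? YES
  n = 76: C(76, 6) = 218618940; 218618940 < 268435456? YES
  n = 77: C(77, 6) = 237093780; 237093780 < 268435456? YES
  n = 78: C(78, 6) = 256851595; 256851595 < 268435456? YES
  n = 79: C(79, 6) = 277962685; 277962685 < 268435456? NO
  n = 80: C(80, 6) = 300500200; 300500200 < 268435456? NO
  n = 81: C(81, 6) = 324540216; 324540216 < 268435456? NO
The largest n with C(n, 6) < 268435456 is n = 78 (where E[X] = 256851595/268435456 ≈ 0.957). Hence R_4(6) > 78, i.e. R_4(6) ≥ 79.

Largest n = 78; hence R_4(6) > 78.


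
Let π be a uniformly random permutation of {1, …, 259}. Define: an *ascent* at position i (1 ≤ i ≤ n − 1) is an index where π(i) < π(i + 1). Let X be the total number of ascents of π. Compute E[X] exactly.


Write X = Σ X_I over i = 1, …, 258, with X_I the indicator of one ascent.
There are 258 indicators.
For each fixed i, the pair (π(i), π(i+1)) is a uniformly random ordered pair of distinct values from {1, …, 259}; by symmetry P[π(i) < π(i+1)] = 1/2.
By linearity: E[X] = 258 · (1/2) = (259 − 1) · (1/2) = 129 ≈ 129.0000.

E[X] = 129 = 129.0000.


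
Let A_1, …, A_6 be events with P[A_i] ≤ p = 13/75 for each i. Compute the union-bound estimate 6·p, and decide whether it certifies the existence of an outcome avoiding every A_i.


Union bound: P[∪_{i=1}^{6} A_i] ≤ Σ_i P[A_i] ≤ 6·p = 6·(13/75) = 26/25.
Numerically: 26/25 ≈ 1.04000.
Is 26/25 < 1? NO.
Since the bound 26/25 is ≥ 1, the union bound is uninformative here; it does NOT by itself certify existence.

6·p = 26/25 ≈ 1.04000; existence NOT certified by the union bound.


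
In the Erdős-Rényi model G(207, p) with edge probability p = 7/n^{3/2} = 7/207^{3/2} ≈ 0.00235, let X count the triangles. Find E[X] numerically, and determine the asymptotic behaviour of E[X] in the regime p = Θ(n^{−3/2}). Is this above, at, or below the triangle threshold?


Number of potential triangles: C(207, 3) = 1456935.
Each occurs with probability p³ ≈ (0.00235)³ ≈ 1.298457e-08.
By linearity: E[X] = C(207, 3)·p³ ≈ 1456935 · 1.298457e-08 ≈ 0.0189.
Since α = 3/2 > 1, p = c/n^{3/2} = o(1/n) is below the triangle threshold p ~ 1/n. Asymptotically E[X] ~ (c³/6)·n^{3(1−α)} = (7³/6)·n^{-1.5} → 0, so by Markov's inequality G has no triangles w.h.p.

E[X] ≈ 0.0189; in regime p = Θ(1/n^{3/2}) E[X] tends to 0 (below the triangle threshold p ~ 1/n).


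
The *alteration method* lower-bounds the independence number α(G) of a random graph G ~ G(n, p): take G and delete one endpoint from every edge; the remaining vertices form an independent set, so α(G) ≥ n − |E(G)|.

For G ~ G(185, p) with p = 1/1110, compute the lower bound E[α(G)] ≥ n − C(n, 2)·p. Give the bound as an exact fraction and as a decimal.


E[|E(G)|] = C(185, 2)·p = 17020 · (1/1110) = 46/3.
E[α(G)] ≥ n − E[|E(G)|] = 185 − 46/3 = 509/3.
Numerically: ≈ 169.667.
(This is only a lower bound; the true E[α(G)] may be larger.)

E[α(G)] ≥ 509/3 ≈ 169.667.


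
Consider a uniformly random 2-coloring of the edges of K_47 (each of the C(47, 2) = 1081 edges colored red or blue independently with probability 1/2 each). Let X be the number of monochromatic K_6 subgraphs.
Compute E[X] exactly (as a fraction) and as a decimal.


Let X = Σ_S X_S over the C(47, 6) = 10737573 subsets S of size 6, where X_S = 1 if the K_6 on S is monochromatic.
For a fixed S, the K_6 on S has C(6, 2) = 15 edges. P[all 15 edges red] = (1/2)^15, and likewise for blue, so P[monochromatic] = 2·(1/2)^15 = 2^{1 − 15} = 1/16384.
Summing: E[X] = C(47, 6) · 2^{1 − 15} = 10737573 · 1/16384 = 10737573/16384.
Numerically: E[X] ≈ 655.3694.

E[X] = C(47,6)·2^(1−C(6,2)) = 10737573/16384 ≈ 655.3694.


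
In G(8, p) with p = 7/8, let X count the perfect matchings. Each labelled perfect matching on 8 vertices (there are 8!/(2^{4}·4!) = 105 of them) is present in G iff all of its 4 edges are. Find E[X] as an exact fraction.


K_8 has 8!/(2^{4}·4!) = 105 labelled perfect matchings.
For each such perfect matching H, let X_H = 1 if all 4 edges of H are present in G. Then P[X_H = 1] = p^{4} = (7/8)^{4} = 2401/4096.
By linearity: E[X] = Σ_H E[X_H] = 105 · p^{4} = 105 · 2401/4096 = 252105/4096.
Numerically: E[X] ≈ 61.55.

E[X] = 105 · (7/8)^{4} = 252105/4096 ≈ 61.55.


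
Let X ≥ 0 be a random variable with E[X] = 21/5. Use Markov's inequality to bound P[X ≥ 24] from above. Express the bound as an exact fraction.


μ = E[X] = 21/5, a = 24.
Markov: P[X ≥ 24] ≤ μ/a = (21/5)/24 = 7/40.
Numerically: ≈ 0.175.
(Since a = 24 > μ = 4.200, the bound 7/40 is < 1 and informative.)

P[X ≥ 24] ≤ 7/40 ≈ 0.175.


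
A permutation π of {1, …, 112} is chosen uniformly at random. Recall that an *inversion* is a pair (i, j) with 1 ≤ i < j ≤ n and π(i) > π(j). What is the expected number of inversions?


Write X = Σ X_I over the C(112, 2) = 6216 pairs i < j, with X_I the indicator of one inversion.
There are 6216 indicators.
For each fixed pair i < j, the values π(i) and π(j) are two distinct elements of {1, …, 112} in uniformly random order; by symmetry P[π(i) > π(j)] = 1/2.
By linearity: E[X] = 6216 · (1/2) = C(112, 2) · (1/2) = 6216/2 = 3108 ≈ 3108.00000.

E[X] = 3108 = 3108.00000.


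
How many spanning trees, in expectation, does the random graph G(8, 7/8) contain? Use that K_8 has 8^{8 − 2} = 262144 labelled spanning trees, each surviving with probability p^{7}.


K_8 has 8^{8 − 2} = 262144 labelled spanning trees.
For each such spanning tree H, let X_H = 1 if all 7 edges of H are present in G. Then P[X_H = 1] = p^{7} = (7/8)^{7} = 823543/2097152.
By linearity of expectation: E[X] = Σ_H E[X_H] = 262144 · p^{7} = 262144 · 823543/2097152 = 823543/8.
Numerically: E[X] ≈ 1.0294e+05.

E[X] = 262144 · (7/8)^{7} = 823543/8 ≈ 1.0294e+05.


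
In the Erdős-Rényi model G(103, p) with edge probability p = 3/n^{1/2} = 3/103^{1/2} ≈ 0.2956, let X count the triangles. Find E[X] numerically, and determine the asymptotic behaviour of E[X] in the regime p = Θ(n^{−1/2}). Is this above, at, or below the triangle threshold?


Number of potential triangles: C(103, 3) = 176851.
Each occurs with probability p³ ≈ (0.2956)³ ≈ 2.5829020e-02.
By linearity: E[X] = C(103, 3)·p³ ≈ 176851 · 2.5829020e-02 ≈ 4567.88800.
Since α = 1/2 < 1, p = c/n^{1/2} ≫ 1/n is above the triangle threshold p ~ 1/n. Asymptotically E[X] ~ (c³/6)·n^{3(1−α)} = (3³/6)·n^{1.5} → ∞; triangles are abundant w.h.p.

E[X] ≈ 4567.88800; in regime p = Θ(1/n^{1/2}) E[X] diverges (above the triangle threshold p ~ 1/n).


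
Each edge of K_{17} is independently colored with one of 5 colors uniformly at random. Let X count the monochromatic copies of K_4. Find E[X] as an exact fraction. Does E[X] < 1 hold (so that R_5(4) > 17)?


E[X] = C(17, 4) · 5^{1 − 6} = 2380 · 5^{−5} = 2380/3125.
As a reduced fraction: E[X] = 476/625 ≈ 0.7616000.
Is E[X] < 1? YES.
Since E[X] < 1, there exists a 5-coloring of K_{17} with no monochromatic K_4; hence R_5(4) > 17.

E[X] = 476/625 ≈ 0.7616000; E[X] < 1, so R_5(4) > 17.


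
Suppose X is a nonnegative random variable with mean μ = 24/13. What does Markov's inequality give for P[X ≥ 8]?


μ = E[X] = 24/13, a = 8.
Markov: P[X ≥ 8] ≤ μ/a = (24/13)/8 = 3/13.
Numerically: ≈ 0.231.
(Since a = 8 > μ = 1.846, the bound 3/13 is < 1 and informative.)

P[X ≥ 8] ≤ 3/13 ≈ 0.231.


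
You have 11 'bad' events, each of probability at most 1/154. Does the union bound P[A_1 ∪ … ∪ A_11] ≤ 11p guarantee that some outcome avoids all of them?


Union bound: P[∪_{i=1}^{11} A_i] ≤ Σ_i P[A_i] ≤ 11·p = 11·(1/154) = 1/14.
Numerically: 1/14 ≈ 0.071429.
Is 1/14 < 1? YES.
Since P[∪ A_i] ≤ 1/14 < 1, the complement has P[∩ A_i^c] ≥ 1 − 1/14 = 13/14 > 0, so some outcome avoids every A_i.

11·p = 1/14 ≈ 0.071429; existence CERTIFIED by the union bound.


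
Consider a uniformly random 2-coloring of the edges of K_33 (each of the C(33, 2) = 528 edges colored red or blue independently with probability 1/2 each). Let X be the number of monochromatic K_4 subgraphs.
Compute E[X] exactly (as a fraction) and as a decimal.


Let X = Σ_S X_S over the C(33, 4) = 40920 subsets S of size 4, where X_S = 1 if the K_4 on S is monochromatic.
For a fixed S, the K_4 on S has C(4, 2) = 6 edges. P[all 6 edges red] = (1/2)^6, and likewise for blue, so P[monochromatic] = 2·(1/2)^6 = 2^{1 − 6} = 1/32.
By linearity of expectation: E[X] = C(33, 4) · 2^{1 − 6} = 40920 · 1/32 = 5115/4.
Numerically: E[X] ≈ 1278.7500.

E[X] = C(33,4)·2^(1−C(4,2)) = 5115/4 ≈ 1278.7500.


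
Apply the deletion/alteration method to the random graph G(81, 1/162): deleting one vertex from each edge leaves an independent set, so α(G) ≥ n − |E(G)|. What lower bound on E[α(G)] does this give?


E[|E(G)|] = C(81, 2)·p = 3240 · (1/162) = 20.
E[α(G)] ≥ n − E[|E(G)|] = 81 − 20 = 61.
Numerically: ≈ 61.000000.
(This is only a lower bound; the true E[α(G)] may be larger.)

E[α(G)] ≥ 61 ≈ 61.000000.


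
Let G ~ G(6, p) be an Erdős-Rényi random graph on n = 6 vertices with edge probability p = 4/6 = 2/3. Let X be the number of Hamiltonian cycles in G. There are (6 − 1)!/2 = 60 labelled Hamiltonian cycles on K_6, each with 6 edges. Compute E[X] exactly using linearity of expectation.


K_6 has (6 − 1)!/2 = 60 labelled Hamiltonian cycles.
For each such Hamiltonian cycle H, let X_H = 1 if all 6 edges of H are present in G. Then P[X_H = 1] = p^{6} = (2/3)^{6} = 64/729.
By linearity of expectation: E[X] = Σ_H E[X_H] = 60 · p^{6} = 60 · 64/729 = 1280/243.
Numerically: E[X] ≈ 5.267.

E[X] = 60 · (2/3)^{6} = 1280/243 ≈ 5.267.


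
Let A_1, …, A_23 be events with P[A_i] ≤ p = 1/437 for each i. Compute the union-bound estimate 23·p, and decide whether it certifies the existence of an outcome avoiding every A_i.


Union bound: P[∪_{i=1}^{23} A_i] ≤ Σ_i P[A_i] ≤ 23·p = 23·(1/437) = 1/19.
Numerically: 1/19 ≈ 0.0526316.
Is 1/19 < 1? YES.
Since P[∪ A_i] ≤ 1/19 < 1, the complement has P[∩ A_i^c] ≥ 1 − 1/19 = 18/19 > 0, so some outcome avoids every A_i.

23·p = 1/19 ≈ 0.0526316; existence CERTIFIED by the union bound.


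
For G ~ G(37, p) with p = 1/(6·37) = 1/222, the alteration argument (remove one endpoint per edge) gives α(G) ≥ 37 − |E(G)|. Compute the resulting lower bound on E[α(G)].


E[|E(G)|] = C(37, 2)·p = 666 · (1/222) = 3.
E[α(G)] ≥ n − E[|E(G)|] = 37 − 3 = 34.
Numerically: ≈ 34.0000.
(This is only a lower bound; the true E[α(G)] may be larger.)

E[α(G)] ≥ 34 ≈ 34.0000.


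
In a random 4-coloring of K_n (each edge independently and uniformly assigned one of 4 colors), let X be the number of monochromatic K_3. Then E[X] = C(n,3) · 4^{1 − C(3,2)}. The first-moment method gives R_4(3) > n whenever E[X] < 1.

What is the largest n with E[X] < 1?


We need C(n, 3) · 4^{1 − 3} < 1, i.e. C(n, 3) < 4^{3 − 1} = 16.
Check values of n near the boundary:
  n = 3: C(3, 3) = 1; 1 < 16? YES
  n = 4: C(4, 3) = 4; 4 < 16? YES
  n = 5: C(5, 3) = 10; 10 < 16? YES
  n = 6: C(6, 3) = 20; 20 < 16? NO
  n = 7: C(7, 3) = 35; 35 < 16? NO
The largest n with C(n, 3) < 16 is n = 5 (where E[X] = 5/8 ≈ 0.6250). Hence R_4(3) > 5, i.e. R_4(3) ≥ 6.

Largest n = 5; hence R_4(3) > 5.


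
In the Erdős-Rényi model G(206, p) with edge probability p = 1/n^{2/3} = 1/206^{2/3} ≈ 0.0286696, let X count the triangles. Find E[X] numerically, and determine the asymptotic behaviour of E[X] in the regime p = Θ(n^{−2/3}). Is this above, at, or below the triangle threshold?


Number of potential triangles: C(206, 3) = 1435820.
Each occurs with probability p³ ≈ (0.0286696)³ ≈ 2.35648977e-05.
By linearity: E[X] = C(206, 3)·p³ ≈ 1435820 · 2.35648977e-05 ≈ 33.834951.
Since α = 2/3 < 1, p = c/n^{2/3} ≫ 1/n is above the triangle threshold p ~ 1/n. Asymptotically E[X] ~ (c³/6)·n^{3(1−α)} = (1³/6)·n^{1} → ∞; triangles are abundant w.h.p.

E[X] ≈ 33.834951; in regime p = Θ(1/n^{2/3}) E[X] diverges (above the triangle threshold p ~ 1/n).


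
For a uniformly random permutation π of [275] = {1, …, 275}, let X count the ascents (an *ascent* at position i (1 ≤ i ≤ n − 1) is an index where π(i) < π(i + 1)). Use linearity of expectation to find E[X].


Write X = Σ X_I over i = 1, …, 274, with X_I the indicator of one ascent.
There are 274 indicators.
For each fixed i, the pair (π(i), π(i+1)) is a uniformly random ordered pair of distinct values from {1, …, 275}; by symmetry P[π(i) < π(i+1)] = 1/2.
By linearity: E[X] = 274 · (1/2) = (275 − 1) · (1/2) = 137 ≈ 137.000.

E[X] = 137 = 137.000.


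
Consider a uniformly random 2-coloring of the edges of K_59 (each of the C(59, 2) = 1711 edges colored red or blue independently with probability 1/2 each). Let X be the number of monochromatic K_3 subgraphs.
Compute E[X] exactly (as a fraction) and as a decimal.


Let X = Σ_S X_S over the C(59, 3) = 32509 subsets S of size 3, where X_S = 1 if the K_3 on S is monochromatic.
For a fixed S, the K_3 on S has C(3, 2) = 3 edges. P[all 3 edges red] = (1/2)^3, and likewise for blue, so P[monochromatic] = 2·(1/2)^3 = 2^{1 − 3} = 1/4.
By linearity of expectation: E[X] = C(59, 3) · 2^{1 − 3} = 32509 · 1/4 = 32509/4.
Numerically: E[X] ≈ 8127.250.

E[X] = C(59,3)·2^(1−C(3,2)) = 32509/4 ≈ 8127.250.


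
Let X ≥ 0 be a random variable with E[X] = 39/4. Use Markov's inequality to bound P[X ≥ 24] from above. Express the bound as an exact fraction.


μ = E[X] = 39/4, a = 24.
Markov: P[X ≥ 24] ≤ μ/a = (39/4)/24 = 13/32.
Numerically: ≈ 0.406.
(Since a = 24 > μ = 9.750, the bound 13/32 is < 1 and informative.)

P[X ≥ 24] ≤ 13/32 ≈ 0.406.


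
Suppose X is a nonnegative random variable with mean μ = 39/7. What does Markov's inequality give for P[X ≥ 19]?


μ = E[X] = 39/7, a = 19.
Markov: P[X ≥ 19] ≤ μ/a = (39/7)/19 = 39/133.
Numerically: ≈ 0.293233.
(Since a = 19 > μ = 5.571429, the bound 39/133 is < 1 and informative.)

P[X ≥ 19] ≤ 39/133 ≈ 0.293233.


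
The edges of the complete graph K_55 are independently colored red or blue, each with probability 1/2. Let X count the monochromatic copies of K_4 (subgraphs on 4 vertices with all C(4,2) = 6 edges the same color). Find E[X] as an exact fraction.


Let X = Σ_S X_S over the C(55, 4) = 341055 subsets S of size 4, where X_S = 1 if the K_4 on S is monochromatic.
For a fixed S, the K_4 on S has C(4, 2) = 6 edges. P[all 6 edges red] = (1/2)^6, and likewise for blue, so P[monochromatic] = 2·(1/2)^6 = 2^{1 − 6} = 1/32.
Summing: E[X] = C(55, 4) · 2^{1 − 6} = 341055 · 1/32 = 341055/32.
Numerically: E[X] ≈ 10657.96875.

E[X] = C(55,4)·2^(1−C(4,2)) = 341055/32 ≈ 10657.96875.


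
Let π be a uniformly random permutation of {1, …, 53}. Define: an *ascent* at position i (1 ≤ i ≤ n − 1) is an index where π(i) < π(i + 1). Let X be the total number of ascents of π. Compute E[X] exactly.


Write X = Σ X_I over i = 1, …, 52, with X_I the indicator of one ascent.
There are 52 indicators.
For each fixed i, the pair (π(i), π(i+1)) is a uniformly random ordered pair of distinct values from {1, …, 53}; by symmetry P[π(i) < π(i+1)] = 1/2.
By linearity: E[X] = 52 · (1/2) = (53 − 1) · (1/2) = 26 ≈ 26.000.

E[X] = 26 = 26.000.


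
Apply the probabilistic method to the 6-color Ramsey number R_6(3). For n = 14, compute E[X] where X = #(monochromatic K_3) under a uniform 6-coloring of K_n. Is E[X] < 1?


E[X] = C(14, 3) · 6^{1 − 3} = 364 · 6^{−2} = 364/36.
As a reduced fraction: E[X] = 91/9 ≈ 10.11111.
Is E[X] < 1? NO.
Since E[X] ≥ 1, the first-moment bound is inconclusive at n = 14; it does NOT by itself certify R_6(3) > 14.

E[X] = 91/9 ≈ 10.11111; E[X] ≥ 1; first-moment method inconclusive here.


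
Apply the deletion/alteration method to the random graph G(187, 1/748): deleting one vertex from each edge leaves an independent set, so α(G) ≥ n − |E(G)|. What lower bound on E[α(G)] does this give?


E[|E(G)|] = C(187, 2)·p = 17391 · (1/748) = 93/4.
E[α(G)] ≥ n − E[|E(G)|] = 187 − 93/4 = 655/4.
Numerically: ≈ 163.750.
(This is only a lower bound; the true E[α(G)] may be larger.)

E[α(G)] ≥ 655/4 ≈ 163.750.


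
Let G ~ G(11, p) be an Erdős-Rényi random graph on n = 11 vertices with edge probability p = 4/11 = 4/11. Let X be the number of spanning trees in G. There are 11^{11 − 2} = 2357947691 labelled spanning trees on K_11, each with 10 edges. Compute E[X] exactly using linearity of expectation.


K_11 has 11^{11 − 2} = 2357947691 labelled spanning trees.
For each such spanning tree H, let X_H = 1 if all 10 edges of H are present in G. Then P[X_H = 1] = p^{10} = (4/11)^{10} = 1048576/25937424601.
By linearity: E[X] = Σ_H E[X_H] = 2357947691 · p^{10} = 2357947691 · 1048576/25937424601 = 1048576/11.
Numerically: E[X] ≈ 95325.1.

E[X] = 2357947691 · (4/11)^{10} = 1048576/11 ≈ 95325.1.


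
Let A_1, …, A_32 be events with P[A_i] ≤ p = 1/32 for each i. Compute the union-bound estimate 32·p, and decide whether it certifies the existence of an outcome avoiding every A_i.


Union bound: P[∪_{i=1}^{32} A_i] ≤ Σ_i P[A_i] ≤ 32·p = 32·(1/32) = 1.
Numerically: 1 ≈ 1.0000.
Is 1 < 1? NO.
Since the bound 1 is ≥ 1, the union bound is uninformative here; it does NOT by itself certify existence.

32·p = 1 ≈ 1.0000; existence NOT certified by the union bound.


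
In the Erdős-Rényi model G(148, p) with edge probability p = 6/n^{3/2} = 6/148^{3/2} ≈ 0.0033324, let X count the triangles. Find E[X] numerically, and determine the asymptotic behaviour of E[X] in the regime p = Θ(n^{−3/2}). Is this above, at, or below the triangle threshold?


Number of potential triangles: C(148, 3) = 529396.
Each occurs with probability p³ ≈ (0.0033324)³ ≈ 3.7006331e-08.
By linearity: E[X] = C(148, 3)·p³ ≈ 529396 · 3.7006331e-08 ≈ 0.01959.
Since α = 3/2 > 1, p = c/n^{3/2} = o(1/n) is below the triangle threshold p ~ 1/n. Asymptotically E[X] ~ (c³/6)·n^{3(1−α)} = (6³/6)·n^{-1.5} → 0, so by Markov's inequality G has no triangles w.h.p.

E[X] ≈ 0.01959; in regime p = Θ(1/n^{3/2}) E[X] tends to 0 (below the triangle threshold p ~ 1/n).


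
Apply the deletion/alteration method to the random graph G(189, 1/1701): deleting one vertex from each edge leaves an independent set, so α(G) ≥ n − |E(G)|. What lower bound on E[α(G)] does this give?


E[|E(G)|] = C(189, 2)·p = 17766 · (1/1701) = 94/9.
E[α(G)] ≥ n − E[|E(G)|] = 189 − 94/9 = 1607/9.
Numerically: ≈ 178.555556.
(This is only a lower bound; the true E[α(G)] may be larger.)

E[α(G)] ≥ 1607/9 ≈ 178.555556.


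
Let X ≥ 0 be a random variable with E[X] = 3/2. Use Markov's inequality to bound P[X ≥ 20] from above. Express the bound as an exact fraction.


μ = E[X] = 3/2, a = 20.
Markov: P[X ≥ 20] ≤ μ/a = (3/2)/20 = 3/40.
Numerically: ≈ 0.075000.
(Since a = 20 > μ = 1.500000, the bound 3/40 is < 1 and informative.)

P[X ≥ 20] ≤ 3/40 ≈ 0.075000.


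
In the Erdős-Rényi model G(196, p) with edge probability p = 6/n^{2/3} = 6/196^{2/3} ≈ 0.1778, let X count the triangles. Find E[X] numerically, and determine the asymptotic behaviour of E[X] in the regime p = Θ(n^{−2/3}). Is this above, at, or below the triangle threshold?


Number of potential triangles: C(196, 3) = 1235780.
Each occurs with probability p³ ≈ (0.1778)³ ≈ 5.622657e-03.
By linearity: E[X] = C(196, 3)·p³ ≈ 1235780 · 5.622657e-03 ≈ 6948.3673.
Since α = 2/3 < 1, p = c/n^{2/3} ≫ 1/n is above the triangle threshold p ~ 1/n. Asymptotically E[X] ~ (c³/6)·n^{3(1−α)} = (6³/6)·n^{1} → ∞; triangles are abundant w.h.p.

E[X] ≈ 6948.3673; in regime p = Θ(1/n^{2/3}) E[X] diverges (above the triangle threshold p ~ 1/n).


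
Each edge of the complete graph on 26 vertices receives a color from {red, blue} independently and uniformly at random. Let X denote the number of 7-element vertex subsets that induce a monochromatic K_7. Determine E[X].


Let X = Σ_S X_S over the C(26, 7) = 657800 subsets S of size 7, where X_S = 1 if the K_7 on S is monochromatic.
For a fixed S, the K_7 on S has C(7, 2) = 21 edges. P[all 21 edges red] = (1/2)^21, and likewise for blue, so P[monochromatic] = 2·(1/2)^21 = 2^{1 − 21} = 1/1048576.
Summing: E[X] = C(26, 7) · 2^{1 − 21} = 657800 · 1/1048576 = 82225/131072.
Numerically: E[X] ≈ 0.627.

E[X] = C(26,7)·2^(1−C(7,2)) = 82225/131072 ≈ 0.627.


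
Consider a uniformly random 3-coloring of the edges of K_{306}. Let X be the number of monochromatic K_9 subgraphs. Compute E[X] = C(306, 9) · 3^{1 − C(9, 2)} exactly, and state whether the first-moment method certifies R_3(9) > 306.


E[X] = C(306, 9) · 3^{1 − 36} = 57564745737892900 · 3^{−35} = 57564745737892900/50031545098999707.
As a reduced fraction: E[X] = 57564745737892900/50031545098999707 ≈ 1.150569.
Is E[X] < 1? NO.
Since E[X] ≥ 1, the first-moment bound is inconclusive at n = 306; it does NOT by itself certify R_3(9) > 306.

E[X] = 57564745737892900/50031545098999707 ≈ 1.150569; E[X] ≥ 1; first-moment method inconclusive here.


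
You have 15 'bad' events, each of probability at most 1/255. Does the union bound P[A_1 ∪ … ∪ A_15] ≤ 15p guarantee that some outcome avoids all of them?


Union bound: P[∪_{i=1}^{15} A_i] ≤ Σ_i P[A_i] ≤ 15·p = 15·(1/255) = 1/17.
Numerically: 1/17 ≈ 0.0588.
Is 1/17 < 1? YES.
Since P[∪ A_i] ≤ 1/17 < 1, the complement has P[∩ A_i^c] ≥ 1 − 1/17 = 16/17 > 0, so some outcome avoids every A_i.

15·p = 1/17 ≈ 0.0588; existence CERTIFIED by the union bound.


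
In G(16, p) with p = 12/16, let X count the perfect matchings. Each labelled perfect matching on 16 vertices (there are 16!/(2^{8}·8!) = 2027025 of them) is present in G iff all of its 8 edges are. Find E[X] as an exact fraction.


K_16 has 16!/(2^{8}·8!) = 2027025 labelled perfect matchings.
For each such perfect matching H, let X_H = 1 if all 8 edges of H are present in G. Then P[X_H = 1] = p^{8} = (3/4)^{8} = 6561/65536.
By linearity of expectation: E[X] = Σ_H E[X_H] = 2027025 · p^{8} = 2027025 · 6561/65536 = 13299311025/65536.
Numerically: E[X] ≈ 2.0293e+05.

E[X] = 2027025 · (3/4)^{8} = 13299311025/65536 ≈ 2.0293e+05.


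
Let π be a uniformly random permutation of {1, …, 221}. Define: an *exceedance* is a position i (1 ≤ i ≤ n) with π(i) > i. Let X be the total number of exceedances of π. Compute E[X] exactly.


Write X = Σ_{i=1}^{221} X_i, where X_i = 1_{π(i) > i}.
For each fixed i, π(i) is uniform over {1, …, 221} (marginal of a uniform permutation), so P[π(i) > i] = (n − i)/n. Summing: Σ_{i=1}^{221} (n − i)/n = (0 + 1 + … + 220)/221 = 221(221 − 1)/(2·221) = (221 − 1)/2.
Hence E[X] = Σ_{i=1}^{221} (221 − i)/221 = 110 ≈ 110.0000.

E[X] = 110 = 110.0000.


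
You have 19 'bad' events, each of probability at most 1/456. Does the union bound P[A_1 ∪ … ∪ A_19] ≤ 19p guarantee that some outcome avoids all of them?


Union bound: P[∪_{i=1}^{19} A_i] ≤ Σ_i P[A_i] ≤ 19·p = 19·(1/456) = 1/24.
Numerically: 1/24 ≈ 0.0416667.
Is 1/24 < 1? YES.
Since P[∪ A_i] ≤ 1/24 < 1, the complement has P[∩ A_i^c] ≥ 1 − 1/24 = 23/24 > 0, so some outcome avoids every A_i.

19·p = 1/24 ≈ 0.0416667; existence CERTIFIED by the union bound.


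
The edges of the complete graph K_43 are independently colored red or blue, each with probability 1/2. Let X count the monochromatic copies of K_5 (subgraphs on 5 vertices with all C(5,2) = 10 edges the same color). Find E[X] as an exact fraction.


Let X = Σ_S X_S over the C(43, 5) = 962598 subsets S of size 5, where X_S = 1 if the K_5 on S is monochromatic.
For a fixed S, the K_5 on S has C(5, 2) = 10 edges. P[all 10 edges red] = (1/2)^10, and likewise for blue, so P[monochromatic] = 2·(1/2)^10 = 2^{1 − 10} = 1/512.
By linearity of expectation: E[X] = C(43, 5) · 2^{1 − 10} = 962598 · 1/512 = 481299/256.
Numerically: E[X] ≈ 1880.074.

E[X] = C(43,5)·2^(1−C(5,2)) = 481299/256 ≈ 1880.074.


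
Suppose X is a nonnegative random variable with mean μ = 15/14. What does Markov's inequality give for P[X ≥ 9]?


μ = E[X] = 15/14, a = 9.
Markov: P[X ≥ 9] ≤ μ/a = (15/14)/9 = 5/42.
Numerically: ≈ 0.1190.
(Since a = 9 > μ = 1.0714, the bound 5/42 is < 1 and informative.)

P[X ≥ 9] ≤ 5/42 ≈ 0.1190.
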